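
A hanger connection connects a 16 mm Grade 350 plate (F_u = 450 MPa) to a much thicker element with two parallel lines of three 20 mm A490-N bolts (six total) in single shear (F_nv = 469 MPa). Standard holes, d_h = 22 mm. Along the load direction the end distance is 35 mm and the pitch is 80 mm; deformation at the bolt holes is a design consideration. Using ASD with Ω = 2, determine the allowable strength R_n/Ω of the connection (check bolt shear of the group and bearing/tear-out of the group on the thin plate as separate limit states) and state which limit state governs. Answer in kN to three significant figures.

442 kN (bolt shear governs)

Bolt shear: A_b = π·20²/4 = 314.2 mm²; R_n = 469 × 314.2 × 6 × 1 / 1000 = 884 kN → 884 / 2 = 442 kN.
Bearing (1.2 l_c t F_u ≤ 2.4 d t F_u): upper limit = 2.4·20·16·450 / 1000 = 345.6 kN.
  Edge l_c = 35 − 22/2 = 24 → r_n = 207.4 kN; interior l_c = 80 − 22 = 58 → r_n = 345.6 kN.
  R_n,bearing = 2·207.4 + 4·345.6 = 1797 kN → 1797 / 2 = 899 kN.
Bolt shear governs: 442 kN.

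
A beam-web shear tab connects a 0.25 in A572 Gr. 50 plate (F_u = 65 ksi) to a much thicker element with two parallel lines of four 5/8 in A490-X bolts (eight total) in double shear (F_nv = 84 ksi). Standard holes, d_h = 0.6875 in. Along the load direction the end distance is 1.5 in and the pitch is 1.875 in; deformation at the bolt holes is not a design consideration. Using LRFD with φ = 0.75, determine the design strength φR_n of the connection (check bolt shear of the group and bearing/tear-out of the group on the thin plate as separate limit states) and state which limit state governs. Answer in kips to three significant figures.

Bolt shear: A_b = π·0.625²/4 = 0.3068 in²; R_n = 84 × 0.3068 × 8 × 2 = 412.3 kips → 0.75 × 412.3 = 309 kips.
Bearing (1.5 l_c t F_u ≤ 3.0 d t F_u): upper limit = 3.0·0.625·0.25·65 = 30.47 kips.
  Edge l_c = 1.5 − 0.6875/2 = 1.156 → r_n = 28.18 kips; interior l_c = 1.875 − 0.6875 = 1.188 → r_n = 28.95 kips.
  R_n,bearing = 2·28.18 + 6·28.95 = 230 kips → 0.75 × 230 = 173 kips.
Bearing governs: 173 kips.

173 kips (bearing governs)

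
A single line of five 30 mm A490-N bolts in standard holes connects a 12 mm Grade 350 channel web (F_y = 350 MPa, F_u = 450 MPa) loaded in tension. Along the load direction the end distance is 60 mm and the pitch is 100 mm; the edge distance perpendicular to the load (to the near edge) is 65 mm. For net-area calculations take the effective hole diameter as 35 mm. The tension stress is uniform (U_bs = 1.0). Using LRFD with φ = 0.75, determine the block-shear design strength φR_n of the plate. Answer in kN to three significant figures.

Shear plane L_v = 60 + 4·100 = 460 mm; A_gv = 460 × 12 = 5520 mm².
A_nv = (460 − 4.5·35) × 12 = 3630 mm².
A_nt = (65 − 0.5·35) × 12 = 570 mm².
0.6 F_u A_nv = 980.1 kN; 0.6 F_y A_gv = 1159 kN → shear rupture governs the shear term.
R_n = 980.1 + 1.0 × 450 × 570 / 1000 = 1237 kN.
Design strength φR_n = 0.75 × 1237 = 927 kN.

927 kN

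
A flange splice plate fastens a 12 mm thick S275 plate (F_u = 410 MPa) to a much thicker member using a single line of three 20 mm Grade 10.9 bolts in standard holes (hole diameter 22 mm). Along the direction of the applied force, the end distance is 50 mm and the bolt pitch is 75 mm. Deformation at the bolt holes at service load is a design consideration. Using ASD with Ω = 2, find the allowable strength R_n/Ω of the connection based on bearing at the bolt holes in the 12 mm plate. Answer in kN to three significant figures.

Per bolt r_n = 1.2 l_c t F_u ≤ 2.4 d t F_u; upper limit = 2.4 × 20 × 12 × 410 / 1000 = 236.2 kN.
Edge bolt: l_c = 50 − 22/2 = 39 mm → 1.2 × 39 × 12 × 410 / 1000 = 230.3 → r_n = 230.3 kN.
Interior bolts: l_c = 75 − 22 = 53 mm → 1.2 × 53 × 12 × 410 / 1000 = 312.9 → r_n = 236.2 kN.
R_n = 1 × 230.3 + 2 × 236.2 = 702.6 kN.
Allowable strength R_n/Ω = 702.6 / 2 = 351 kN.

351 kN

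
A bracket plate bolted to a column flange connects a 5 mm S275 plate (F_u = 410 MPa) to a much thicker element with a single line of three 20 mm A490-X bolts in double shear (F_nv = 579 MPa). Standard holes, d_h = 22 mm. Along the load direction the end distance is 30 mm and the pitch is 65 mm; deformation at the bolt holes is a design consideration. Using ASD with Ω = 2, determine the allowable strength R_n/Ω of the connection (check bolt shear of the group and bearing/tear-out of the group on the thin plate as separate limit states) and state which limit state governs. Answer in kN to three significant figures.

122 kN (bearing governs)

Bolt shear: A_b = π·20²/4 = 314.2 mm²; R_n = 579 × 314.2 × 3 × 2 / 1000 = 1091 kN → 1091 / 2 = 546 kN.
Bearing (1.2 l_c t F_u ≤ 2.4 d t F_u): upper limit = 2.4·20·5·410 / 1000 = 98.4 kN.
  Edge l_c = 30 − 22/2 = 19 → r_n = 46.74 kN; interior l_c = 65 − 22 = 43 → r_n = 98.4 kN.
  R_n,bearing = 1·46.74 + 2·98.4 = 243.5 kN → 243.5 / 2 = 122 kN.
Bearing governs: 122 kN.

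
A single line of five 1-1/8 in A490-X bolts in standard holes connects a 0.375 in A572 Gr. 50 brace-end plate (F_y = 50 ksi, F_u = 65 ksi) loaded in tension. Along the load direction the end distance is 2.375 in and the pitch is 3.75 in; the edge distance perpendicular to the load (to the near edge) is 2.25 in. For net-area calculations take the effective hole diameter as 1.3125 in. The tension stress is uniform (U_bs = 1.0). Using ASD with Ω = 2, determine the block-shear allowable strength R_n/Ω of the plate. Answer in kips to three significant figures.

103 kips

Shear plane L_v = 2.375 + 4·3.75 = 17.38 in; A_gv = 17.38 × 0.375 = 6.516 in².
A_nv = (17.38 − 4.5·1.3125) × 0.375 = 4.301 in².
A_nt = (2.25 − 0.5·1.3125) × 0.375 = 0.5977 in².
0.6 F_u A_nv = 167.7 kips; 0.6 F_y A_gv = 195.5 kips → shear rupture governs the shear term.
R_n = 167.7 + 1.0 × 65 × 0.5977 = 206.6 kips.
Allowable strength R_n/Ω = 206.6 / 2 = 103 kips.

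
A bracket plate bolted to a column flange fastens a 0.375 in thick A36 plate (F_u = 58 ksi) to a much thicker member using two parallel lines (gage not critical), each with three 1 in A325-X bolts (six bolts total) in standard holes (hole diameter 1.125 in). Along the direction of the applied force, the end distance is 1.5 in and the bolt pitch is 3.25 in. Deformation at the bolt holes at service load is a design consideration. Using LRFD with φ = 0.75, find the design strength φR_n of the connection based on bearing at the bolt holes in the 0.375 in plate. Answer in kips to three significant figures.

193 kips

Per bolt r_n = 1.2 l_c t F_u ≤ 2.4 d t F_u; upper limit = 2.4 × 1 × 0.375 × 58 = 52.2 kips.
Edge bolt: l_c = 1.5 − 1.125/2 = 0.9375 in → 1.2 × 0.9375 × 0.375 × 58 = 24.47 → r_n = 24.47 kips.
Interior bolts: l_c = 3.25 − 1.125 = 2.125 in → 1.2 × 2.125 × 0.375 × 58 = 55.46 → r_n = 52.2 kips.
R_n = 2 × 24.47 + 4 × 52.2 = 257.7 kips.
Design strength φR_n = 0.75 × 257.7 = 193 kips.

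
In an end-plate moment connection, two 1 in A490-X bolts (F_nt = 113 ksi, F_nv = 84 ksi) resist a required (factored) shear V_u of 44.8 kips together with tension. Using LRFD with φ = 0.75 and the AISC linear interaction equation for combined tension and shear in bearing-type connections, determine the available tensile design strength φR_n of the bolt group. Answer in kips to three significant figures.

113 kips

A_b = π·1²/4 = 0.7854 in²; f_rv = 44.8 / (2 × 0.7854) = 28.52 ksi.
F'_nt = 1.3 F_nt − (F_nt / φF_nv) f_rv = 1.3·113 − (113/(0.75·84))·28.52 = 95.74 ksi, capped at F_nt → F'_nt = 95.74 ksi.
R_n = F'_nt · A_b · n = 95.74 × 0.7854 × 2 = 150.4 kips.
Design strength φR_n = 0.75 × 150.4 = 113 kips.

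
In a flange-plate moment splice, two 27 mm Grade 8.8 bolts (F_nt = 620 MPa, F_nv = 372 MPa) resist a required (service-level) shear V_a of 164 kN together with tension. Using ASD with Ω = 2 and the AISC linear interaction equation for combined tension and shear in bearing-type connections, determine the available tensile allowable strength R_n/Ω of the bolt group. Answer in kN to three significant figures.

A_b = π·27²/4 = 572.6 mm²; f_rv = 164 × 1000 / (2 × 572.6) = 143.2 MPa.
F'_nt = 1.3 F_nt − (Ω F_nt / F_nv) f_rv = 1.3·620 − (2·620/372)·143.2 = 328.6 MPa, capped at F_nt → F'_nt = 328.6 MPa.
R_n = F'_nt · A_b · n = 328.6 × 572.6 × 2 / 1000 = 376.3 kN.
Allowable strength R_n/Ω = 376.3 / 2 = 188 kN.

188 kN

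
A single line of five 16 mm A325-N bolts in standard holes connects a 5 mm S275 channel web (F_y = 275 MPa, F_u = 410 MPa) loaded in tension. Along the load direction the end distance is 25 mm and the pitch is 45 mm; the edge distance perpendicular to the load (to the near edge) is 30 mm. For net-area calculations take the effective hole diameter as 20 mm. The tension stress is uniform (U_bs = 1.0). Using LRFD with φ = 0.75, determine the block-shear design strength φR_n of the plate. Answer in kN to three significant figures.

137 kN

Shear plane L_v = 25 + 4·45 = 205 mm; A_gv = 205 × 5 = 1025 mm².
A_nv = (205 − 4.5·20) × 5 = 575 mm².
A_nt = (30 − 0.5·20) × 5 = 100 mm².
0.6 F_u A_nv = 141.5 kN; 0.6 F_y A_gv = 169.1 kN → shear rupture governs the shear term.
R_n = 141.5 + 1.0 × 410 × 100 / 1000 = 182.5 kN.
Design strength φR_n = 0.75 × 182.5 = 137 kN.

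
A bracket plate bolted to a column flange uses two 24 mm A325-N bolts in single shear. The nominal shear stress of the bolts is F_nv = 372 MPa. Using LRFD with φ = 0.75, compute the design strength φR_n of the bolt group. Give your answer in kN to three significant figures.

A_b = π × 24² / 4 = 452.4 mm².
R_n = F_nv · A_b · n · n_s = 372 × 452.4 × 2 × 1 / 1000 = 336.6 kN.
Design strength φR_n = 0.75 × 336.6 = 252 kN.

252 kN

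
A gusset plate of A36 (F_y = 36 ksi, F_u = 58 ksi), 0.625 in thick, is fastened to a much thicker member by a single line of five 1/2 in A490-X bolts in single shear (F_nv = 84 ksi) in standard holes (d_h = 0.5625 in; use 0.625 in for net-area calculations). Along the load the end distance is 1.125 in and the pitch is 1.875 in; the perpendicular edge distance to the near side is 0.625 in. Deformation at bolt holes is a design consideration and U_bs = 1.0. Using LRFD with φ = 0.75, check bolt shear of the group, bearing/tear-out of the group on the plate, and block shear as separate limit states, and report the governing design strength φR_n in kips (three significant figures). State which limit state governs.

Bolt shear: A_b = π·0.5²/4 = 0.1963 in²; R_n = 84 × 0.1963 × 5 × 1 = 82.47 kips → 0.75 × 82.47 = 61.9 kips.
Bearing: edge l_c = 0.8438, r_n = 36.7 kips; interior l_c = 1.312, r_n = 43.5 kips; R_n = 36.7 + 4·43.5 = 210.7 kips → 158 kips.
Block shear: A_gv = 5.391, A_nv = 3.633, A_nt = 0.1953 in²; R_n = min(0.6F_uA_nv, 0.6F_yA_gv) + U_bs·F_u·A_nt = 127.8 kips → 95.8 kips.
Bolt shear governs: 61.9 kips.

61.9 kips (bolt shear governs)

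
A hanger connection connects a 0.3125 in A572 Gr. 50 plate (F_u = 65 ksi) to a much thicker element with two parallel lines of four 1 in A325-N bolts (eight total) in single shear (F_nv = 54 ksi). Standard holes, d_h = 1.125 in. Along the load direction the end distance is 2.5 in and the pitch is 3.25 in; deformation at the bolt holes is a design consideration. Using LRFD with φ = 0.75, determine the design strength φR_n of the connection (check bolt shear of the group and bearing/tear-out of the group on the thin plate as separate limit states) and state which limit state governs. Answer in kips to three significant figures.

Bolt shear: A_b = π·1²/4 = 0.7854 in²; R_n = 54 × 0.7854 × 8 × 1 = 339.3 kips → 0.75 × 339.3 = 254 kips.
Bearing (1.2 l_c t F_u ≤ 2.4 d t F_u): upper limit = 2.4·1·0.3125·65 = 48.75 kips.
  Edge l_c = 2.5 − 1.125/2 = 1.938 → r_n = 47.23 kips; interior l_c = 3.25 − 1.125 = 2.125 → r_n = 48.75 kips.
  R_n,bearing = 2·47.23 + 6·48.75 = 387 kips → 0.75 × 387 = 290 kips.
Bolt shear governs: 254 kips.

254 kips (bolt shear governs)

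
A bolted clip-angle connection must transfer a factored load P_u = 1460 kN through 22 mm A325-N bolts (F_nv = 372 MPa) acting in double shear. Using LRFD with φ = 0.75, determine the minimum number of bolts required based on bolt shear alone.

7 bolts

A_b = π·22²/4 = 380.1 mm².
Per-bolt design strength φR_n = 0.75 × 372 × 380.1 × 2 / 1000 = 212.1 kN.
n ≥ 1460 / 212.1 = 6.883 → use 7 bolts.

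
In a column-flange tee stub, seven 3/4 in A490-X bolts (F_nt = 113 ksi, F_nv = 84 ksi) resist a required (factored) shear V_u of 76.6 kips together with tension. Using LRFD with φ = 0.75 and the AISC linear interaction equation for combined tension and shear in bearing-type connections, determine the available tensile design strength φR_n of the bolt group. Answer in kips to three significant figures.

A_b = π·0.75²/4 = 0.4418 in²; f_rv = 76.6 / (7 × 0.4418) = 24.77 ksi.
F'_nt = 1.3 F_nt − (F_nt / φF_nv) f_rv = 1.3·113 − (113/(0.75·84))·24.77 = 102.5 ksi, capped at F_nt → F'_nt = 102.5 ksi.
R_n = F'_nt · A_b · n = 102.5 × 0.4418 × 7 = 316.9 kips.
Design strength φR_n = 0.75 × 316.9 = 238 kips.

238 kips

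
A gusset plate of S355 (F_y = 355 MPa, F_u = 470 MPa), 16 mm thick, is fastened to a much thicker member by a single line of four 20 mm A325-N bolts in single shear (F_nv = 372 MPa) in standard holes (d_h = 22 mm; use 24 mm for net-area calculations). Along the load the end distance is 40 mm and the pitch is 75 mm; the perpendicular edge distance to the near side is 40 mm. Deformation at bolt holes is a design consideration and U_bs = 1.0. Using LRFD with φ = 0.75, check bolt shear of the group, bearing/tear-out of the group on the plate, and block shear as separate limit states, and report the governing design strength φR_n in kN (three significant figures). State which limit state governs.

Bolt shear: A_b = π·20²/4 = 314.2 mm²; R_n = 372 × 314.2 × 4 × 1 / 1000 = 467.5 kN → 0.75 × 467.5 = 351 kN.
Bearing: edge l_c = 29, r_n = 261.7 kN; interior l_c = 53, r_n = 361 kN; R_n = 261.7 + 3·361 = 1345 kN → 1010 kN.
Block shear: A_gv = 4240, A_nv = 2896, A_nt = 448 mm²; R_n = min(0.6F_uA_nv, 0.6F_yA_gv) + U_bs·F_u·A_nt = 1027 kN → 770 kN.
Bolt shear governs: 351 kN.

351 kN (bolt shear governs)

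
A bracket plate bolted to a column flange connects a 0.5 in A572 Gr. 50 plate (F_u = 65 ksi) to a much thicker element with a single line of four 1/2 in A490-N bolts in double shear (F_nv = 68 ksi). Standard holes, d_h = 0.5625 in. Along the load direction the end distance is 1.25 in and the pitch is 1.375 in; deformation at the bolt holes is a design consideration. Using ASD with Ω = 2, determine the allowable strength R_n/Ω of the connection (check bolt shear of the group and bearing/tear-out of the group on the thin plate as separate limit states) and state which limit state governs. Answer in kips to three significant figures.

Bolt shear: A_b = π·0.5²/4 = 0.1963 in²; R_n = 68 × 0.1963 × 4 × 2 = 106.8 kips → 106.8 / 2 = 53.4 kips.
Bearing (1.2 l_c t F_u ≤ 2.4 d t F_u): upper limit = 2.4·0.5·0.5·65 = 39 kips.
  Edge l_c = 1.25 − 0.5625/2 = 0.9688 → r_n = 37.78 kips; interior l_c = 1.375 − 0.5625 = 0.8125 → r_n = 31.69 kips.
  R_n,bearing = 1·37.78 + 3·31.69 = 132.8 kips → 132.8 / 2 = 66.4 kips.
Bolt shear governs: 53.4 kips.

53.4 kips (bolt shear governs)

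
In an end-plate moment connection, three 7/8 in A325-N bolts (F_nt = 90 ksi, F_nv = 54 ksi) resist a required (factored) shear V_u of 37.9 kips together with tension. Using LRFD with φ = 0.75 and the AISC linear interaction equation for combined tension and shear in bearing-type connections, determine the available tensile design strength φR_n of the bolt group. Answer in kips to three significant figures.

A_b = π·0.875²/4 = 0.6013 in²; f_rv = 37.9 / (3 × 0.6013) = 21.01 ksi.
F'_nt = 1.3 F_nt − (F_nt / φF_nv) f_rv = 1.3·90 − (90/(0.75·54))·21.01 = 70.31 ksi, capped at F_nt → F'_nt = 70.31 ksi.
R_n = F'_nt · A_b · n = 70.31 × 0.6013 × 3 = 126.8 kips.
Design strength φR_n = 0.75 × 126.8 = 95.1 kips.

95.1 kips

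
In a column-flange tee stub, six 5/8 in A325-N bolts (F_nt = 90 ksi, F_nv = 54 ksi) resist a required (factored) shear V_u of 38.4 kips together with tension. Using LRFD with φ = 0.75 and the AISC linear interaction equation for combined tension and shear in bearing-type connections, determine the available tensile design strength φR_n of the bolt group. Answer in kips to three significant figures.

A_b = π·0.625²/4 = 0.3068 in²; f_rv = 38.4 / (6 × 0.3068) = 20.86 ksi.
F'_nt = 1.3 F_nt − (F_nt / φF_nv) f_rv = 1.3·90 − (90/(0.75·54))·20.86 = 70.64 ksi, capped at F_nt → F'_nt = 70.64 ksi.
R_n = F'_nt · A_b · n = 70.64 × 0.3068 × 6 = 130 kips.
Design strength φR_n = 0.75 × 130 = 97.5 kips.

97.5 kips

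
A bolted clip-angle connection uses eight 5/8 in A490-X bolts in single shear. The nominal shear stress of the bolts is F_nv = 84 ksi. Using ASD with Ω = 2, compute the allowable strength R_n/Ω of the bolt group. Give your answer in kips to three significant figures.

A_b = π × 0.625² / 4 = 0.3068 in².
R_n = F_nv · A_b · n · n_s = 84 × 0.3068 × 8 × 1 = 206.2 kips.
Allowable strength R_n/Ω = 206.2 / 2 = 103 kips.

103 kips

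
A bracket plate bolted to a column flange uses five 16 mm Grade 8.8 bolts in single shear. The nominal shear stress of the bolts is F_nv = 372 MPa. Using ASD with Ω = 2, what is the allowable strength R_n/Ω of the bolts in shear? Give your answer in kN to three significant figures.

187 kN

A_b = π × 16² / 4 = 201.1 mm².
R_n = F_nv · A_b · n · n_s = 372 × 201.1 × 5 × 1 / 1000 = 374 kN.
Allowable strength R_n/Ω = 374 / 2 = 187 kN.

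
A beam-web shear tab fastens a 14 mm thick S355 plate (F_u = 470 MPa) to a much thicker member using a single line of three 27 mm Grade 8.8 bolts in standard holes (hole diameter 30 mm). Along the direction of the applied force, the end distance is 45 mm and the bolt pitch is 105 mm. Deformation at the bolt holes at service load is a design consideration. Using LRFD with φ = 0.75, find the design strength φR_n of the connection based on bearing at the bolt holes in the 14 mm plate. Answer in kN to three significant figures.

817 kN

Per bolt r_n = 1.2 l_c t F_u ≤ 2.4 d t F_u; upper limit = 2.4 × 27 × 14 × 470 / 1000 = 426.4 kN.
Edge bolt: l_c = 45 − 30/2 = 30 mm → 1.2 × 30 × 14 × 470 / 1000 = 236.9 → r_n = 236.9 kN.
Interior bolts: l_c = 105 − 30 = 75 mm → 1.2 × 75 × 14 × 470 / 1000 = 592.2 → r_n = 426.4 kN.
R_n = 1 × 236.9 + 2 × 426.4 = 1090 kN.
Design strength φR_n = 0.75 × 1090 = 817 kN.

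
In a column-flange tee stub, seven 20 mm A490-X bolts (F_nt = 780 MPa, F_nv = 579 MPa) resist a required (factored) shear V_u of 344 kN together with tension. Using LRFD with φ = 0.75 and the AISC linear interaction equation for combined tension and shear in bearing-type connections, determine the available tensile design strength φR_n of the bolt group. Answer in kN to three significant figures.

1210 kN

A_b = π·20²/4 = 314.2 mm²; f_rv = 344 × 1000 / (7 × 314.2) = 156.4 MPa.
F'_nt = 1.3 F_nt − (F_nt / φF_nv) f_rv = 1.3·780 − (780/(0.75·579))·156.4 = 733 MPa, capped at F_nt → F'_nt = 733 MPa.
R_n = F'_nt · A_b · n = 733 × 314.2 × 7 / 1000 = 1612 kN.
Design strength φR_n = 0.75 × 1612 = 1210 kN.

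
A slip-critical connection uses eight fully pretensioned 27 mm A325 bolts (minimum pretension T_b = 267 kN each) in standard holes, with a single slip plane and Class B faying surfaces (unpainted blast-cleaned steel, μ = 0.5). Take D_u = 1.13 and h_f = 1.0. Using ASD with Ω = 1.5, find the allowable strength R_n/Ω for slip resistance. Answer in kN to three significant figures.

805 kN

R_n = μ · D_u · h_f · T_b · n_s · n_b = 0.5 × 1.13 × 1.0 × 267 × 1 × 8 = 1207 kN.
Allowable strength R_n/Ω = 1207 / 1.5 = 805 kN.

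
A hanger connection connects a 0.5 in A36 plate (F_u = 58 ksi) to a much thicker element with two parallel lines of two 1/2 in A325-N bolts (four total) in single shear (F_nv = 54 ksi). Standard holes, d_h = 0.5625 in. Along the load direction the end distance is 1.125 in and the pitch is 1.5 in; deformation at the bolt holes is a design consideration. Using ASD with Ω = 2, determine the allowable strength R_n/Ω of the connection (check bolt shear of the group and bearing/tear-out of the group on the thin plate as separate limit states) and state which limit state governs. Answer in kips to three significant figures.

Bolt shear: A_b = π·0.5²/4 = 0.1963 in²; R_n = 54 × 0.1963 × 4 × 1 = 42.41 kips → 42.41 / 2 = 21.2 kips.
Bearing (1.2 l_c t F_u ≤ 2.4 d t F_u): upper limit = 2.4·0.5·0.5·58 = 34.8 kips.
  Edge l_c = 1.125 − 0.5625/2 = 0.8438 → r_n = 29.36 kips; interior l_c = 1.5 − 0.5625 = 0.9375 → r_n = 32.62 kips.
  R_n,bearing = 2·29.36 + 2·32.62 = 124 kips → 124 / 2 = 62 kips.
Bolt shear governs: 21.2 kips.

21.2 kips (bolt shear governs)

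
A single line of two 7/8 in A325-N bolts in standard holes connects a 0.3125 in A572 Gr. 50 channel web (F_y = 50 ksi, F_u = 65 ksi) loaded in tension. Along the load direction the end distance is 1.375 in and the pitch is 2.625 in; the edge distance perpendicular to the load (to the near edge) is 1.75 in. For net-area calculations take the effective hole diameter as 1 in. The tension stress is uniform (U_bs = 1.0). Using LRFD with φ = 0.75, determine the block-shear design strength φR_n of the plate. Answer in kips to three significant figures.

41.9 kips

Shear plane L_v = 1.375 + 1·2.625 = 4 in; A_gv = 4 × 0.3125 = 1.25 in².
A_nv = (4 − 1.5·1) × 0.3125 = 0.7812 in².
A_nt = (1.75 − 0.5·1) × 0.3125 = 0.3906 in².
0.6 F_u A_nv = 30.47 kips; 0.6 F_y A_gv = 37.5 kips → shear rupture governs the shear term.
R_n = 30.47 + 1.0 × 65 × 0.3906 = 55.86 kips.
Design strength φR_n = 0.75 × 55.86 = 41.9 kips.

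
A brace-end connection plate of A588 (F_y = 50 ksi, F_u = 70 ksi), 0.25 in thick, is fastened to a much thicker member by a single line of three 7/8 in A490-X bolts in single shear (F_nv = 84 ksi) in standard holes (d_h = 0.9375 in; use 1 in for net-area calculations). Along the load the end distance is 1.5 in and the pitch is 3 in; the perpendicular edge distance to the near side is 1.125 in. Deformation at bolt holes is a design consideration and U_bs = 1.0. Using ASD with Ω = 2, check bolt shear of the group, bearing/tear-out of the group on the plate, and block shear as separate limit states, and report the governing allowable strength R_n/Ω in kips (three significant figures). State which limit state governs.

31.7 kips (block shear governs)

Bolt shear: A_b = π·0.875²/4 = 0.6013 in²; R_n = 84 × 0.6013 × 3 × 1 = 151.5 kips → 151.5 / 2 = 75.8 kips.
Bearing: edge l_c = 1.031, r_n = 21.66 kips; interior l_c = 2.062, r_n = 36.75 kips; R_n = 21.66 + 2·36.75 = 95.16 kips → 47.6 kips.
Block shear: A_gv = 1.875, A_nv = 1.25, A_nt = 0.1562 in²; R_n = min(0.6F_uA_nv, 0.6F_yA_gv) + U_bs·F_u·A_nt = 63.44 kips → 31.7 kips.
Block shear governs: 31.7 kips.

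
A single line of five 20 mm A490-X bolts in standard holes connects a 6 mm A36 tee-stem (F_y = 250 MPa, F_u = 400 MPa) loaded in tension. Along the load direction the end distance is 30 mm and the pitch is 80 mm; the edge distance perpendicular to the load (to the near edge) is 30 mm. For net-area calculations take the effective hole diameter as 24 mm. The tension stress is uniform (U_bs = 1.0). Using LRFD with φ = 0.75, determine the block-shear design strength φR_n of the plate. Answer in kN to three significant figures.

269 kN

Shear plane L_v = 30 + 4·80 = 350 mm; A_gv = 350 × 6 = 2100 mm².
A_nv = (350 − 4.5·24) × 6 = 1452 mm².
A_nt = (30 − 0.5·24) × 6 = 108 mm².
0.6 F_u A_nv = 348.5 kN; 0.6 F_y A_gv = 315 kN → shear yielding governs the shear term.
R_n = 315 + 1.0 × 400 × 108 / 1000 = 358.2 kN.
Design strength φR_n = 0.75 × 358.2 = 269 kN.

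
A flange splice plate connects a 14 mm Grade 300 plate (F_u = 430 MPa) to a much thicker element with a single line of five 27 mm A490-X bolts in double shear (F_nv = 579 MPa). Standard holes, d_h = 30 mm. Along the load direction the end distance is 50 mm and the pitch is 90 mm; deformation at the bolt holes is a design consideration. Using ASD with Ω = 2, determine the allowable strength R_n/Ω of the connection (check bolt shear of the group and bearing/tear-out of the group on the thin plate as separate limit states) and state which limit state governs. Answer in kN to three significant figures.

907 kN (bearing governs)

Bolt shear: A_b = π·27²/4 = 572.6 mm²; R_n = 579 × 572.6 × 5 × 2 / 1000 = 3315 kN → 3315 / 2 = 1660 kN.
Bearing (1.2 l_c t F_u ≤ 2.4 d t F_u): upper limit = 2.4·27·14·430 / 1000 = 390.1 kN.
  Edge l_c = 50 − 30/2 = 35 → r_n = 252.8 kN; interior l_c = 90 − 30 = 60 → r_n = 390.1 kN.
  R_n,bearing = 1·252.8 + 4·390.1 = 1813 kN → 1813 / 2 = 907 kN.
Bearing governs: 907 kN.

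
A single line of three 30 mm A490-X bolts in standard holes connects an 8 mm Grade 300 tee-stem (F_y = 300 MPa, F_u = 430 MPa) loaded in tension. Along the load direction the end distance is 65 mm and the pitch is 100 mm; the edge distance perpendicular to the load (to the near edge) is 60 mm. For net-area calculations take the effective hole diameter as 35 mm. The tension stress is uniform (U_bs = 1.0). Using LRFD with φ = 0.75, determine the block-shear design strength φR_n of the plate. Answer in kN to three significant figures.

384 kN

Shear plane L_v = 65 + 2·100 = 265 mm; A_gv = 265 × 8 = 2120 mm².
A_nv = (265 − 2.5·35) × 8 = 1420 mm².
A_nt = (60 − 0.5·35) × 8 = 340 mm².
0.6 F_u A_nv = 366.4 kN; 0.6 F_y A_gv = 381.6 kN → shear rupture governs the shear term.
R_n = 366.4 + 1.0 × 430 × 340 / 1000 = 512.6 kN.
Design strength φR_n = 0.75 × 512.6 = 384 kN.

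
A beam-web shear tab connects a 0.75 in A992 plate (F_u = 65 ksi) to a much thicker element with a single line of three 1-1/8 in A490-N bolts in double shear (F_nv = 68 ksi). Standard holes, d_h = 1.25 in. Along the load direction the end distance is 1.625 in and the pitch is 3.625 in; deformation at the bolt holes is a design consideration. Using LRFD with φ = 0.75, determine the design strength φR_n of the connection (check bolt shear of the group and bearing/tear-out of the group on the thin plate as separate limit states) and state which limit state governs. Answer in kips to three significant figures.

Bolt shear: A_b = π·1.125²/4 = 0.994 in²; R_n = 68 × 0.994 × 3 × 2 = 405.6 kips → 0.75 × 405.6 = 304 kips.
Bearing (1.2 l_c t F_u ≤ 2.4 d t F_u): upper limit = 2.4·1.125·0.75·65 = 131.6 kips.
  Edge l_c = 1.625 − 1.25/2 = 1 → r_n = 58.5 kips; interior l_c = 3.625 − 1.25 = 2.375 → r_n = 131.6 kips.
  R_n,bearing = 1·58.5 + 2·131.6 = 321.8 kips → 0.75 × 321.8 = 241 kips.
Bearing governs: 241 kips.

241 kips (bearing governs)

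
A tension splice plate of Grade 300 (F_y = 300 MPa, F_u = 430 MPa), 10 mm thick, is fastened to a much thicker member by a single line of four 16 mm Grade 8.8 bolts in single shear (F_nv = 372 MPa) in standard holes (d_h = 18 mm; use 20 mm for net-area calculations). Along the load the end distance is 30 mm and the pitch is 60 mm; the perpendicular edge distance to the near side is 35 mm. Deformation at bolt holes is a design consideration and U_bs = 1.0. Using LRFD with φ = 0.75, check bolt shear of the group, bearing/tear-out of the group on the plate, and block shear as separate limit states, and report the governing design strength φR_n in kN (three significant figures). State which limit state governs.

Bolt shear: A_b = π·16²/4 = 201.1 mm²; R_n = 372 × 201.1 × 4 × 1 / 1000 = 299.2 kN → 0.75 × 299.2 = 224 kN.
Bearing: edge l_c = 21, r_n = 108.4 kN; interior l_c = 42, r_n = 165.1 kN; R_n = 108.4 + 3·165.1 = 603.7 kN → 453 kN.
Block shear: A_gv = 2100, A_nv = 1400, A_nt = 250 mm²; R_n = min(0.6F_uA_nv, 0.6F_yA_gv) + U_bs·F_u·A_nt = 468.7 kN → 352 kN.
Bolt shear governs: 224 kN.

224 kN (bolt shear governs)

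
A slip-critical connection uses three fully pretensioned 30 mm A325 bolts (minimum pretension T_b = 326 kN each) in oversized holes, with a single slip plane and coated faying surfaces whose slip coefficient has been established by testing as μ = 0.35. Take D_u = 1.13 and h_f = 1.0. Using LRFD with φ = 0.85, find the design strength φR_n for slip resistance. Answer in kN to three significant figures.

R_n = μ · D_u · h_f · T_b · n_s · n_b = 0.35 × 1.13 × 1.0 × 326 × 1 × 3 = 386.8 kN.
Design strength φR_n = 0.85 × 386.8 = 329 kN.

329 kN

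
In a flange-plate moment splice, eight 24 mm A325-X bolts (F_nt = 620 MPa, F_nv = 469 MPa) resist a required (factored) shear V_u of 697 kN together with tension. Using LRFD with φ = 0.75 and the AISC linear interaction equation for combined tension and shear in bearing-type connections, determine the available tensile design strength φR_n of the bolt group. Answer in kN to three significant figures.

A_b = π·24²/4 = 452.4 mm²; f_rv = 697 × 1000 / (8 × 452.4) = 192.6 MPa.
F'_nt = 1.3 F_nt − (F_nt / φF_nv) f_rv = 1.3·620 − (620/(0.75·469))·192.6 = 466.5 MPa, capped at F_nt → F'_nt = 466.5 MPa.
R_n = F'_nt · A_b · n = 466.5 × 452.4 × 8 / 1000 = 1688 kN.
Design strength φR_n = 0.75 × 1688 = 1270 kN.

1270 kN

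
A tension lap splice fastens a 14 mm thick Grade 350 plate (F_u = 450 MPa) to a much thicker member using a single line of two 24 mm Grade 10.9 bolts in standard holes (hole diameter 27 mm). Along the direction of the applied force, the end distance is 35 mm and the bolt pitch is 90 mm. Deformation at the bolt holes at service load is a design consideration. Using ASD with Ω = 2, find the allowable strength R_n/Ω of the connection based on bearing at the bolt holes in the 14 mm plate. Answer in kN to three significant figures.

Per bolt r_n = 1.2 l_c t F_u ≤ 2.4 d t F_u; upper limit = 2.4 × 24 × 14 × 450 / 1000 = 362.9 kN.
Edge bolt: l_c = 35 − 27/2 = 21.5 mm → 1.2 × 21.5 × 14 × 450 / 1000 = 162.5 → r_n = 162.5 kN.
Interior bolts: l_c = 90 − 27 = 63 mm → 1.2 × 63 × 14 × 450 / 1000 = 476.3 → r_n = 362.9 kN.
R_n = 1 × 162.5 + 1 × 362.9 = 525.4 kN.
Allowable strength R_n/Ω = 525.4 / 2 = 263 kN.

263 kN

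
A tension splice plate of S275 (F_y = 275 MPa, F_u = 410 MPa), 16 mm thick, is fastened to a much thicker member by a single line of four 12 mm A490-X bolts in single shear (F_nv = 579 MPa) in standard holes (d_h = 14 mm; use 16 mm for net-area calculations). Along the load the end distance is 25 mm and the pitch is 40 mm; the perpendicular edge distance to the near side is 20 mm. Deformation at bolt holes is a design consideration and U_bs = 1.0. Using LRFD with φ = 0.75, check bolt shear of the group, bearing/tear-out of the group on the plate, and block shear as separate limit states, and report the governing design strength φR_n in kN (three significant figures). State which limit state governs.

Bolt shear: A_b = π·12²/4 = 113.1 mm²; R_n = 579 × 113.1 × 4 × 1 / 1000 = 261.9 kN → 0.75 × 261.9 = 196 kN.
Bearing: edge l_c = 18, r_n = 141.7 kN; interior l_c = 26, r_n = 188.9 kN; R_n = 141.7 + 3·188.9 = 708.5 kN → 531 kN.
Block shear: A_gv = 2320, A_nv = 1424, A_nt = 192 mm²; R_n = min(0.6F_uA_nv, 0.6F_yA_gv) + U_bs·F_u·A_nt = 429 kN → 322 kN.
Bolt shear governs: 196 kN.

196 kN (bolt shear governs)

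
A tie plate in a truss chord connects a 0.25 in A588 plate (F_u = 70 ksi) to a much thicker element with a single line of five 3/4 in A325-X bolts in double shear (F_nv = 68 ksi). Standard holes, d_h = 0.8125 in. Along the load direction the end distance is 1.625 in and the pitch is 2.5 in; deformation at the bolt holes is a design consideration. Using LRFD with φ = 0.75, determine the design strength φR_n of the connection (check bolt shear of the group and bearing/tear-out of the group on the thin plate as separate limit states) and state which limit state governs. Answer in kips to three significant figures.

114 kips (bearing governs)

Bolt shear: A_b = π·0.75²/4 = 0.4418 in²; R_n = 68 × 0.4418 × 5 × 2 = 300.4 kips → 0.75 × 300.4 = 225 kips.
Bearing (1.2 l_c t F_u ≤ 2.4 d t F_u): upper limit = 2.4·0.75·0.25·70 = 31.5 kips.
  Edge l_c = 1.625 − 0.8125/2 = 1.219 → r_n = 25.59 kips; interior l_c = 2.5 − 0.8125 = 1.688 → r_n = 31.5 kips.
  R_n,bearing = 1·25.59 + 4·31.5 = 151.6 kips → 0.75 × 151.6 = 114 kips.
Bearing governs: 114 kips.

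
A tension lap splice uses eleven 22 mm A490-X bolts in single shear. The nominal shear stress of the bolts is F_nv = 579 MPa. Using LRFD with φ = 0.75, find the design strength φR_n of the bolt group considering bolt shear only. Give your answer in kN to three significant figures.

1820 kN

A_b = π × 22² / 4 = 380.1 mm².
R_n = F_nv · A_b · n · n_s = 579 × 380.1 × 11 × 1 / 1000 = 2421 kN.
Design strength φR_n = 0.75 × 2421 = 1820 kN.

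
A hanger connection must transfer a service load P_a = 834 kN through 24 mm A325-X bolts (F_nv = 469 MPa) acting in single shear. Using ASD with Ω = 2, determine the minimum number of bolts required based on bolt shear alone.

8 bolts

A_b = π·24²/4 = 452.4 mm².
Per-bolt allowable strength R_n/Ω = 469 × 452.4 × 1 / 1000 / 2 = 106.1 kN.
n ≥ 834 / 106.1 = 7.862 → use 8 bolts.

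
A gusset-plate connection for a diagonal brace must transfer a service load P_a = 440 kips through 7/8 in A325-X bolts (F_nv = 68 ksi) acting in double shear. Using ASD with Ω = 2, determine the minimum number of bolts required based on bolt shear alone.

A_b = π·0.875²/4 = 0.6013 in².
Per-bolt allowable strength R_n/Ω = 68 × 0.6013 × 2 / 2 = 40.89 kips.
n ≥ 440 / 40.89 = 10.76 → use 11 bolts.

11 bolts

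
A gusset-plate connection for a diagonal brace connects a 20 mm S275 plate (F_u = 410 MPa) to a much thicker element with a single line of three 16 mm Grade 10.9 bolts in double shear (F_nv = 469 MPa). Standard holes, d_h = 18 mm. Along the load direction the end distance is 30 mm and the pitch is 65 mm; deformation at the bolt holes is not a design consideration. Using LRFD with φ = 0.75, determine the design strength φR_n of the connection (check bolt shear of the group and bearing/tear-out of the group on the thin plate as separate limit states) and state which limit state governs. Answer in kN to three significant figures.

424 kN (bolt shear governs)

Bolt shear: A_b = π·16²/4 = 201.1 mm²; R_n = 469 × 201.1 × 3 × 2 / 1000 = 565.8 kN → 0.75 × 565.8 = 424 kN.
Bearing (1.5 l_c t F_u ≤ 3.0 d t F_u): upper limit = 3.0·16·20·410 / 1000 = 393.6 kN.
  Edge l_c = 30 − 18/2 = 21 → r_n = 258.3 kN; interior l_c = 65 − 18 = 47 → r_n = 393.6 kN.
  R_n,bearing = 1·258.3 + 2·393.6 = 1046 kN → 0.75 × 1046 = 784 kN.
Bolt shear governs: 424 kN.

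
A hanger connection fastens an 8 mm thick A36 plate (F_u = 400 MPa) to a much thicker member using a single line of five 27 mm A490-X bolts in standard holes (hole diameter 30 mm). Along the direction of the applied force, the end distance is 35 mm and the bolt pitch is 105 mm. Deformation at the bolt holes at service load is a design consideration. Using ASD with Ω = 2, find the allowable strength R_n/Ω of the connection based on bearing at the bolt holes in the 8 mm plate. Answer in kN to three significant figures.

453 kN

Per bolt r_n = 1.2 l_c t F_u ≤ 2.4 d t F_u; upper limit = 2.4 × 27 × 8 × 400 / 1000 = 207.4 kN.
Edge bolt: l_c = 35 − 30/2 = 20 mm → 1.2 × 20 × 8 × 400 / 1000 = 76.8 → r_n = 76.8 kN.
Interior bolts: l_c = 105 − 30 = 75 mm → 1.2 × 75 × 8 × 400 / 1000 = 288 → r_n = 207.4 kN.
R_n = 1 × 76.8 + 4 × 207.4 = 906.2 kN.
Allowable strength R_n/Ω = 906.2 / 2 = 453 kN.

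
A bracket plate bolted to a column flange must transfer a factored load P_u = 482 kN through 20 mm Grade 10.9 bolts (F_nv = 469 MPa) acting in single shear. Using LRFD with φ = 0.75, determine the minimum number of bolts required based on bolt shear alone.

5 bolts

A_b = π·20²/4 = 314.2 mm².
Per-bolt design strength φR_n = 0.75 × 469 × 314.2 × 1 / 1000 = 110.5 kN.
n ≥ 482 / 110.5 = 4.362 → use 5 bolts.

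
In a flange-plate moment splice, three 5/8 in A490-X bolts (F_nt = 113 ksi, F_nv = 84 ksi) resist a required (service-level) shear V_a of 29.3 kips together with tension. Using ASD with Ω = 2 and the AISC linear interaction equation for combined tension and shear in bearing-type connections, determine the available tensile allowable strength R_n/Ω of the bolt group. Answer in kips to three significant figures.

A_b = π·0.625²/4 = 0.3068 in²; f_rv = 29.3 / (3 × 0.3068) = 31.83 ksi.
F'_nt = 1.3 F_nt − (Ω F_nt / F_nv) f_rv = 1.3·113 − (2·113/84)·31.83 = 61.25 ksi, capped at F_nt → F'_nt = 61.25 ksi.
R_n = F'_nt · A_b · n = 61.25 × 0.3068 × 3 = 56.37 kips.
Allowable strength R_n/Ω = 56.37 / 2 = 28.2 kips.

28.2 kips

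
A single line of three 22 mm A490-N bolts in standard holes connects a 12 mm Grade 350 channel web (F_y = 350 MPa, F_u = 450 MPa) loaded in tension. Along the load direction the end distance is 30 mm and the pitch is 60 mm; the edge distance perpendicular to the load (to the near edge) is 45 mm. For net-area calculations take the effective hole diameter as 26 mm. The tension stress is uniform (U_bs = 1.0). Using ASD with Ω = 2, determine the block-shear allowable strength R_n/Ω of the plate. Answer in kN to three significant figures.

Shear plane L_v = 30 + 2·60 = 150 mm; A_gv = 150 × 12 = 1800 mm².
A_nv = (150 − 2.5·26) × 12 = 1020 mm².
A_nt = (45 − 0.5·26) × 12 = 384 mm².
0.6 F_u A_nv = 275.4 kN; 0.6 F_y A_gv = 378 kN → shear rupture governs the shear term.
R_n = 275.4 + 1.0 × 450 × 384 / 1000 = 448.2 kN.
Allowable strength R_n/Ω = 448.2 / 2 = 224 kN.

224 kN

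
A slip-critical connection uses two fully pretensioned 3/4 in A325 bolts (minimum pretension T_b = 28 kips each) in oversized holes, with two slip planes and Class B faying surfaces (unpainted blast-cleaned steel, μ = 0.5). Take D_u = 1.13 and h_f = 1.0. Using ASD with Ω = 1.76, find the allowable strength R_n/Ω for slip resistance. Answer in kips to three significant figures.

36 kips

R_n = μ · D_u · h_f · T_b · n_s · n_b = 0.5 × 1.13 × 1.0 × 28 × 2 × 2 = 63.28 kips.
Allowable strength R_n/Ω = 63.28 / 1.76 = 36 kips.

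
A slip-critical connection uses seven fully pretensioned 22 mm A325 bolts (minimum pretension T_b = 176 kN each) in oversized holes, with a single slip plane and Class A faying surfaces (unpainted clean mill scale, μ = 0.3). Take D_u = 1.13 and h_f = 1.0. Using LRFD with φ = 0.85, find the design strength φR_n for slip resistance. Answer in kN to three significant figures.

R_n = μ · D_u · h_f · T_b · n_s · n_b = 0.3 × 1.13 × 1.0 × 176 × 1 × 7 = 417.6 kN.
Design strength φR_n = 0.85 × 417.6 = 355 kN.

355 kN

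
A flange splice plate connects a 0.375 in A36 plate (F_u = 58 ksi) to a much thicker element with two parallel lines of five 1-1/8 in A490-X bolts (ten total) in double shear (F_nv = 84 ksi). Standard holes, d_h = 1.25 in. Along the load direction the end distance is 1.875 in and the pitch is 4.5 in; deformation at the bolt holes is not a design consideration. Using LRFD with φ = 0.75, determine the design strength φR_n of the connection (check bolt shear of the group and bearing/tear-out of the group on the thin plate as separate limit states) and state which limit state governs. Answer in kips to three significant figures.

Bolt shear: A_b = π·1.125²/4 = 0.994 in²; R_n = 84 × 0.994 × 10 × 2 = 1670 kips → 0.75 × 1670 = 1250 kips.
Bearing (1.5 l_c t F_u ≤ 3.0 d t F_u): upper limit = 3.0·1.125·0.375·58 = 73.41 kips.
  Edge l_c = 1.875 − 1.25/2 = 1.25 → r_n = 40.78 kips; interior l_c = 4.5 − 1.25 = 3.25 → r_n = 73.41 kips.
  R_n,bearing = 2·40.78 + 8·73.41 = 668.8 kips → 0.75 × 668.8 = 502 kips.
Bearing governs: 502 kips.

502 kips (bearing governs)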